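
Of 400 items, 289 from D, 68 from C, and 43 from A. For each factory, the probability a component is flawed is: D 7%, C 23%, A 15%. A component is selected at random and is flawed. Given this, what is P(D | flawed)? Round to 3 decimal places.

0.478

By Bayes' rule, posterior ∝ prior × likelihood:
  D: 0.7225 × 0.07 = 0.050575
  C: 0.17 × 0.23 = 0.0391
  A: 0.1075 × 0.15 = 0.016125
Total = 0.1058.
P(D | evidence) = 0.050575 / 0.1058 ≈ 0.478.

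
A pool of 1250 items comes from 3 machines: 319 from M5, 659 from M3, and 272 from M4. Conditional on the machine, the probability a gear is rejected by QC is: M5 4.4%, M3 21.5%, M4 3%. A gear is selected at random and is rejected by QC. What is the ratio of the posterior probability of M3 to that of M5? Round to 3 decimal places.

10.094

Unnormalized posteriors (prior × likelihood):
  M5: 0.2552 × 0.044 = 0.0112288
  M3: 0.5272 × 0.215 = 0.113348
  M4: 0.2176 × 0.03 = 0.006528
Total = 0.1311048.
The ratio is 0.113348 / 0.0112288 (the normalizer cancels) = 10.094.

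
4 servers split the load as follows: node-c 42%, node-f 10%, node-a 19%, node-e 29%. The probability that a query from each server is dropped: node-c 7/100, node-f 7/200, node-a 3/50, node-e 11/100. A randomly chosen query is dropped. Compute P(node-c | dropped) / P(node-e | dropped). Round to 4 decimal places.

By Bayes' rule, posterior ∝ prior × likelihood:
  node-c: 0.42 × 0.07 = 0.0294
  node-f: 0.1 × 0.035 = 0.0035
  node-a: 0.19 × 0.06 = 0.0114
  node-e: 0.29 × 0.11 = 0.0319
Sum = 0.0762.
The ratio is 0.0294 / 0.0319 (the normalizer cancels) = 0.9216.

0.9216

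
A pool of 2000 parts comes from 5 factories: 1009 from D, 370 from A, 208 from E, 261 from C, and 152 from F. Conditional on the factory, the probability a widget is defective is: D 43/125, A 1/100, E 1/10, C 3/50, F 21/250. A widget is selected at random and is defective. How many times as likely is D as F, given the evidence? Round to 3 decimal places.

27.185

By Bayes' rule, posterior ∝ prior × likelihood:
  D: 0.5045 × 0.344 = 0.173548
  A: 0.185 × 0.01 = 0.00185
  E: 0.104 × 0.1 = 0.0104
  C: 0.1305 × 0.06 = 0.00783
  F: 0.076 × 0.084 = 0.006384
Sum = 0.200012.
The ratio is 0.173548 / 0.006384 (the normalizer cancels) = 27.185.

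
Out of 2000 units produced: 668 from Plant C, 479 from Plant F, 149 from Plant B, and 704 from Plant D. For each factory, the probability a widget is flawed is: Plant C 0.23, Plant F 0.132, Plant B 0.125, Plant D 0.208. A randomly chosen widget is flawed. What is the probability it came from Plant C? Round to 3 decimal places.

Compute prior × likelihood for every hypothesis:
  Plant C: 0.334 × 0.23 = 0.07682
  Plant F: 0.2395 × 0.132 = 0.031614
  Plant B: 0.0745 × 0.125 = 0.0093125
  Plant D: 0.352 × 0.208 = 0.073216
Total = 0.1909625.
P(Plant C | evidence) = 0.07682 / 0.1909625 ≈ 0.402.

0.402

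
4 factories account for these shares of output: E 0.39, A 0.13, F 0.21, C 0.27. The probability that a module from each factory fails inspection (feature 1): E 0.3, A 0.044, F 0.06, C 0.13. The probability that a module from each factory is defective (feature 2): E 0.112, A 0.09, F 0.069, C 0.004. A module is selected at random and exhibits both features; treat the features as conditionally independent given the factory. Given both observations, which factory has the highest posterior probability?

E

Prior × likelihood for each hypothesis:
  E: 0.39 × 0.3 × 0.112 = 0.013104
  A: 0.13 × 0.044 × 0.09 = 0.0005148
  F: 0.21 × 0.06 × 0.069 = 0.0008694
  C: 0.27 × 0.13 × 0.004 = 0.0001404
Total = 0.0146286.
Largest term belongs to E, so E is most probable.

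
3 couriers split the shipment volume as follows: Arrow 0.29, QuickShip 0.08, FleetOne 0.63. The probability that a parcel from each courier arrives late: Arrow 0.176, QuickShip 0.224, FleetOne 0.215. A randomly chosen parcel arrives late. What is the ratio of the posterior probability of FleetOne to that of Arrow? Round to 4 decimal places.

2.6538

Prior × likelihood for each hypothesis:
  Arrow: 0.29 × 0.176 = 0.05104
  QuickShip: 0.08 × 0.224 = 0.01792
  FleetOne: 0.63 × 0.215 = 0.13545
Normalizing constant = 0.20441.
The ratio is 0.13545 / 0.05104 (the normalizer cancels) = 2.6538.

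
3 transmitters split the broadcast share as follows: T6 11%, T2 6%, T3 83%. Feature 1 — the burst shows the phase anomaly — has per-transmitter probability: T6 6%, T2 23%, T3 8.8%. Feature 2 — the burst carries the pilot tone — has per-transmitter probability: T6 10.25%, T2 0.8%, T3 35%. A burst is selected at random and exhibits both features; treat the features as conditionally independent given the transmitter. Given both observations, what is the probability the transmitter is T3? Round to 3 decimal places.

0.970

Compute prior × likelihood for every hypothesis:
  T6: 0.11 × 0.06 × 0.1025 = 0.0006765
  T2: 0.06 × 0.23 × 0.008 = 0.0001104
  T3: 0.83 × 0.088 × 0.35 = 0.025564
Total = 0.0263509.
P(T3 | evidence) = 0.025564 / 0.0263509 ≈ 0.970.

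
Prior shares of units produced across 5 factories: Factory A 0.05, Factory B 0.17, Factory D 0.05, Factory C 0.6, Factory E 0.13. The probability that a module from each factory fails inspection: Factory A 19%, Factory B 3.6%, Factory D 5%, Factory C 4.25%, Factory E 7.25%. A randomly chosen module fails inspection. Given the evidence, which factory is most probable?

Factory C

By Bayes' rule, posterior ∝ prior × likelihood:
  Factory A: 0.05 × 0.19 = 0.0095
  Factory B: 0.17 × 0.036 = 0.00612
  Factory D: 0.05 × 0.05 = 0.0025
  Factory C: 0.6 × 0.0425 = 0.0255
  Factory E: 0.13 × 0.0725 = 0.009425
Normalizing constant = 0.053045.
Largest term belongs to Factory C, so Factory C is most probable.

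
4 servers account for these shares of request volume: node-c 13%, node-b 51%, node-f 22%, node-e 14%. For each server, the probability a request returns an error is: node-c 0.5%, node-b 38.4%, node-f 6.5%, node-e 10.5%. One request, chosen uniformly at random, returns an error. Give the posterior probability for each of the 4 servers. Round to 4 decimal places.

node-c 0.0029, node-b 0.8685, node-f 0.0634, node-e 0.0652

Compute prior × likelihood for every hypothesis:
  node-c: 0.13 × 0.005 = 0.00065
  node-b: 0.51 × 0.384 = 0.19584
  node-f: 0.22 × 0.065 = 0.0143
  node-e: 0.14 × 0.105 = 0.0147
Normalizing constant = 0.22549.
P(node-c | error) = 0.00065/0.22549 ≈ 0.0029
P(node-b | error) = 0.19584/0.22549 ≈ 0.8685
P(node-f | error) = 0.0143/0.22549 ≈ 0.0634
P(node-e | error) = 0.0147/0.22549 ≈ 0.0652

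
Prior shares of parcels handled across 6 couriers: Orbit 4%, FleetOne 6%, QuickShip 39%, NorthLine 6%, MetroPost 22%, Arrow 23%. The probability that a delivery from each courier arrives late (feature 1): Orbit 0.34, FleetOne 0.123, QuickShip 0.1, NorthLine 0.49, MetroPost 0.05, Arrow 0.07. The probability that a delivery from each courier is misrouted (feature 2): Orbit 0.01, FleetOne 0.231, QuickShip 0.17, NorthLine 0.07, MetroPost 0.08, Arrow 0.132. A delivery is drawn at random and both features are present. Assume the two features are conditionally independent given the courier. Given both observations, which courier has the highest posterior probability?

QuickShip

Unnormalized posteriors (prior × likelihood):
  Orbit: 0.04 × 0.34 × 0.01 = 0.000136
  FleetOne: 0.06 × 0.123 × 0.231 = 0.00170478
  QuickShip: 0.39 × 0.1 × 0.17 = 0.00663
  NorthLine: 0.06 × 0.49 × 0.07 = 0.002058
  MetroPost: 0.22 × 0.05 × 0.08 = 0.00088
  Arrow: 0.23 × 0.07 × 0.132 = 0.0021252
Sum = 0.01353398.
Largest term belongs to QuickShip, so QuickShip is most probable.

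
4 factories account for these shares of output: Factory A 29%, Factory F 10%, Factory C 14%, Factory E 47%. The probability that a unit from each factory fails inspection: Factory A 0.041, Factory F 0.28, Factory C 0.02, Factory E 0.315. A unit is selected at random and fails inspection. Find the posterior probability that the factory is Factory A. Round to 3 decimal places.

By Bayes' rule, posterior ∝ prior × likelihood:
  Factory A: 0.29 × 0.041 = 0.01189
  Factory F: 0.1 × 0.28 = 0.028
  Factory C: 0.14 × 0.02 = 0.0028
  Factory E: 0.47 × 0.315 = 0.14805
Total = 0.19074.
P(Factory A | evidence) = 0.01189 / 0.19074 ≈ 0.062.

0.062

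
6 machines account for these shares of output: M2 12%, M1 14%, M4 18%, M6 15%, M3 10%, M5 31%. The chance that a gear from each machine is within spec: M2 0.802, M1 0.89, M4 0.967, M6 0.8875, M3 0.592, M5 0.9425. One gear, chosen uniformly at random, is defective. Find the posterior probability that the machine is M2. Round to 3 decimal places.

0.197

Taking complements, P(defective | each) = M2 0.198, M1 0.11, M4 0.033, M6 0.1125, M3 0.408, M5 0.0575.
Compute prior × likelihood for every hypothesis:
  M2: 0.12 × 0.198 = 0.02376
  M1: 0.14 × 0.11 = 0.0154
  M4: 0.18 × 0.033 = 0.00594
  M6: 0.15 × 0.1125 = 0.016875
  M3: 0.1 × 0.408 = 0.0408
  M5: 0.31 × 0.0575 = 0.017825
Normalizing constant = 0.1206.
P(M2 | evidence) = 0.02376 / 0.1206 ≈ 0.197.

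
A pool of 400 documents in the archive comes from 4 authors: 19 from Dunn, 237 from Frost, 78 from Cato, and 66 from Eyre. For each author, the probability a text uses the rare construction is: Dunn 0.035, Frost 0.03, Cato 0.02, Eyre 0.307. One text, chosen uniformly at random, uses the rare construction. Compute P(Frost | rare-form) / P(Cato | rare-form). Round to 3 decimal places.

By Bayes' rule, posterior ∝ prior × likelihood:
  Dunn: 0.0475 × 0.035 = 0.0016625
  Frost: 0.5925 × 0.03 = 0.017775
  Cato: 0.195 × 0.02 = 0.0039
  Eyre: 0.165 × 0.307 = 0.050655
Sum = 0.0739925.
The ratio is 0.017775 / 0.0039 (the normalizer cancels) = 4.558.

4.558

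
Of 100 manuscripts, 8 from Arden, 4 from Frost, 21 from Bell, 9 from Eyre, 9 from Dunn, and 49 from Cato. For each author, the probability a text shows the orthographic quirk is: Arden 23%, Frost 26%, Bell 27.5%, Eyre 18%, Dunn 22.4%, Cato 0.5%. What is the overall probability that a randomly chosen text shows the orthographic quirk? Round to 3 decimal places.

0.125

By Bayes' rule, posterior ∝ prior × likelihood:
  Arden: 0.08 × 0.23 = 0.0184
  Frost: 0.04 × 0.26 = 0.0104
  Bell: 0.21 × 0.275 = 0.05775
  Eyre: 0.09 × 0.18 = 0.0162
  Dunn: 0.09 × 0.224 = 0.02016
  Cato: 0.49 × 0.005 = 0.00245
P(quirk) = 0.0184 + 0.0104 + 0.05775 + 0.0162 + 0.02016 + 0.00245 = 0.12536 → 0.125.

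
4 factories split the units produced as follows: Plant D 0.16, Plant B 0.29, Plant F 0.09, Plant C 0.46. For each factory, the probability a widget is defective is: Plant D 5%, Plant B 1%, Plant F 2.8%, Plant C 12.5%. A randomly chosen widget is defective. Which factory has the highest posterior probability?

Plant C

Unnormalized posteriors (prior × likelihood):
  Plant D: 0.16 × 0.05 = 0.008
  Plant B: 0.29 × 0.01 = 0.0029
  Plant F: 0.09 × 0.028 = 0.00252
  Plant C: 0.46 × 0.125 = 0.0575
Sum = 0.07092.
Largest term belongs to Plant C, so Plant C is most probable.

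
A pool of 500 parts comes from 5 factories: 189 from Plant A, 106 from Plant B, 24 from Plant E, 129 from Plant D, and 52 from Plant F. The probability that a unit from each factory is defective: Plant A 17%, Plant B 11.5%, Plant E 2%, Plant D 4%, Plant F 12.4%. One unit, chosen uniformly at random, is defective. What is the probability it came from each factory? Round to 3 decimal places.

By Bayes' rule, posterior ∝ prior × likelihood:
  Plant A: 0.378 × 0.17 = 0.06426
  Plant B: 0.212 × 0.115 = 0.02438
  Plant E: 0.048 × 0.02 = 0.00096
  Plant D: 0.258 × 0.04 = 0.01032
  Plant F: 0.104 × 0.124 = 0.012896
Total = 0.112816.
P(Plant A | defective) = 0.06426/0.112816 ≈ 0.570
P(Plant B | defective) = 0.02438/0.112816 ≈ 0.216
P(Plant E | defective) = 0.00096/0.112816 ≈ 0.009
P(Plant D | defective) = 0.01032/0.112816 ≈ 0.091
P(Plant F | defective) = 0.012896/0.112816 ≈ 0.114

Plant A 0.570, Plant B 0.216, Plant E 0.009, Plant D 0.091, Plant F 0.114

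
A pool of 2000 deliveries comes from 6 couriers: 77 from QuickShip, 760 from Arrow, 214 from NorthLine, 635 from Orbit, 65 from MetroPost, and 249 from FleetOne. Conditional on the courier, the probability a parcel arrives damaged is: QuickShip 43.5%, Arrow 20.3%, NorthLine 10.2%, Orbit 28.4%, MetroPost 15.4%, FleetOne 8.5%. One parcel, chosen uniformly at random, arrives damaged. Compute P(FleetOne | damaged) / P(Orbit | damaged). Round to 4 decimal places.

0.1174

By Bayes' rule, posterior ∝ prior × likelihood:
  QuickShip: 0.0385 × 0.435 = 0.0167475
  Arrow: 0.38 × 0.203 = 0.07714
  NorthLine: 0.107 × 0.102 = 0.010914
  Orbit: 0.3175 × 0.284 = 0.09017
  MetroPost: 0.0325 × 0.154 = 0.005005
  FleetOne: 0.1245 × 0.085 = 0.0105825
Normalizing constant = 0.210559.
The ratio is 0.0105825 / 0.09017 (the normalizer cancels) = 0.1174.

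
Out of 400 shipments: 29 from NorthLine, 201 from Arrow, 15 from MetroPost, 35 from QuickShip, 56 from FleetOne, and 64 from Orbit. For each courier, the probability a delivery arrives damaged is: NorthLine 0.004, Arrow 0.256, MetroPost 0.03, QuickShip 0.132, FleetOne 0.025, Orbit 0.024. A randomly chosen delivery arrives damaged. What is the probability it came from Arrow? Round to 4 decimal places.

Compute prior × likelihood for every hypothesis:
  NorthLine: 0.0725 × 0.004 = 0.00029
  Arrow: 0.5025 × 0.256 = 0.12864
  MetroPost: 0.0375 × 0.03 = 0.001125
  QuickShip: 0.0875 × 0.132 = 0.01155
  FleetOne: 0.14 × 0.025 = 0.0035
  Orbit: 0.16 × 0.024 = 0.00384
Total = 0.148945.
P(Arrow | evidence) = 0.12864 / 0.148945 ≈ 0.8637.

0.8637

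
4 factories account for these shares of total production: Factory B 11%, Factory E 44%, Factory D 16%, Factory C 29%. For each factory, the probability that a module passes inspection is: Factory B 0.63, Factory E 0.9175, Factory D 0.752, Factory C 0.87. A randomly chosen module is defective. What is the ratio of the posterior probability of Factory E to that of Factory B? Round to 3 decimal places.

0.892

Taking complements, P(defective | each) = Factory B 0.37, Factory E 0.0825, Factory D 0.248, Factory C 0.13.
Unnormalized posteriors (prior × likelihood):
  Factory B: 0.11 × 0.37 = 0.0407
  Factory E: 0.44 × 0.0825 = 0.0363
  Factory D: 0.16 × 0.248 = 0.03968
  Factory C: 0.29 × 0.13 = 0.0377
Total = 0.15438.
The ratio is 0.0363 / 0.0407 (the normalizer cancels) = 0.892.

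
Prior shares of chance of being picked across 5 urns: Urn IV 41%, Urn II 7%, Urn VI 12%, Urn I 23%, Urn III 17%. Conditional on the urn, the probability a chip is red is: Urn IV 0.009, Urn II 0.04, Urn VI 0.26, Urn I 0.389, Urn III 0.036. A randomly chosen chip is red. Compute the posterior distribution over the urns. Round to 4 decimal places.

Urn IV 0.0277, Urn II 0.0210, Urn VI 0.2341, Urn I 0.6713, Urn III 0.0459

Compute prior × likelihood for every hypothesis:
  Urn IV: 0.41 × 0.009 = 0.00369
  Urn II: 0.07 × 0.04 = 0.0028
  Urn VI: 0.12 × 0.26 = 0.0312
  Urn I: 0.23 × 0.389 = 0.08947
  Urn III: 0.17 × 0.036 = 0.00612
Total = 0.13328.
P(Urn IV | red) = 0.00369/0.13328 ≈ 0.0277
P(Urn II | red) = 0.0028/0.13328 ≈ 0.0210
P(Urn VI | red) = 0.0312/0.13328 ≈ 0.2341
P(Urn I | red) = 0.08947/0.13328 ≈ 0.6713
P(Urn III | red) = 0.00612/0.13328 ≈ 0.0459
(Check: 0.0277+0.0210+0.2341+0.6713+0.0459 = 1.0000.)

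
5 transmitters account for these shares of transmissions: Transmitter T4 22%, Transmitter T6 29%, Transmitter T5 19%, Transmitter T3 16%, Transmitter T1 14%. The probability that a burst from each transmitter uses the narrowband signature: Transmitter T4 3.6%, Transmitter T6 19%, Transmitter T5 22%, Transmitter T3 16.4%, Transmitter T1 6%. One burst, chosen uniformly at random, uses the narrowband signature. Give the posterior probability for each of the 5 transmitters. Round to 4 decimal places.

Unnormalized posteriors (prior × likelihood):
  Transmitter T4: 0.22 × 0.036 = 0.00792
  Transmitter T6: 0.29 × 0.19 = 0.0551
  Transmitter T5: 0.19 × 0.22 = 0.0418
  Transmitter T3: 0.16 × 0.164 = 0.02624
  Transmitter T1: 0.14 × 0.06 = 0.0084
Normalizing constant = 0.13946.
P(Transmitter T4 | narrowband) = 0.00792/0.13946 ≈ 0.0568
P(Transmitter T6 | narrowband) = 0.0551/0.13946 ≈ 0.3951
P(Transmitter T5 | narrowband) = 0.0418/0.13946 ≈ 0.2997
P(Transmitter T3 | narrowband) = 0.02624/0.13946 ≈ 0.1882
P(Transmitter T1 | narrowband) = 0.0084/0.13946 ≈ 0.0602
(Check: 0.0568+0.3951+0.2997+0.1882+0.0602 = 1.0000.)

Transmitter T4 0.0568, Transmitter T6 0.3951, Transmitter T5 0.2997, Transmitter T3 0.1882, Transmitter T1 0.0602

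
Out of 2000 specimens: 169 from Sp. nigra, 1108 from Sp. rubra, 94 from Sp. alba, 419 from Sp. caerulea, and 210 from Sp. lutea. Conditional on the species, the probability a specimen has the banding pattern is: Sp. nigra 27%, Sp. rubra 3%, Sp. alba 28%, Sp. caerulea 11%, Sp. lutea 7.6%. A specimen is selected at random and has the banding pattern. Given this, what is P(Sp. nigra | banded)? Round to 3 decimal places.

0.273

Prior × likelihood for each hypothesis:
  Sp. nigra: 0.0845 × 0.27 = 0.022815
  Sp. rubra: 0.554 × 0.03 = 0.01662
  Sp. alba: 0.047 × 0.28 = 0.01316
  Sp. caerulea: 0.2095 × 0.11 = 0.023045
  Sp. lutea: 0.105 × 0.076 = 0.00798
Normalizing constant = 0.08362.
P(Sp. nigra | evidence) = 0.022815 / 0.08362 ≈ 0.273.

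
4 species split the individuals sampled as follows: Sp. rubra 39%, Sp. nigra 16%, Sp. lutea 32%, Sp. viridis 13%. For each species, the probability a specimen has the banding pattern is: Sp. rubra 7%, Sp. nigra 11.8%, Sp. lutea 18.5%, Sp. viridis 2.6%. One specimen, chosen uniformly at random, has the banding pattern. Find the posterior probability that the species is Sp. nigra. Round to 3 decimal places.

0.174

Compute prior × likelihood for every hypothesis:
  Sp. rubra: 0.39 × 0.07 = 0.0273
  Sp. nigra: 0.16 × 0.118 = 0.01888
  Sp. lutea: 0.32 × 0.185 = 0.0592
  Sp. viridis: 0.13 × 0.026 = 0.00338
Total = 0.10876.
P(Sp. nigra | evidence) = 0.01888 / 0.10876 ≈ 0.174.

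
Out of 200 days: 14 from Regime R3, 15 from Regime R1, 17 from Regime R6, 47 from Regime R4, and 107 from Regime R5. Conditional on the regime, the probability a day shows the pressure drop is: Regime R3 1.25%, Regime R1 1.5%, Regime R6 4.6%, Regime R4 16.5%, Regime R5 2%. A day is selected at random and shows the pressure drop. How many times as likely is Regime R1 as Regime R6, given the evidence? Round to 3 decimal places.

0.288

By Bayes' rule, posterior ∝ prior × likelihood:
  Regime R3: 0.07 × 0.0125 = 0.000875
  Regime R1: 0.075 × 0.015 = 0.001125
  Regime R6: 0.085 × 0.046 = 0.00391
  Regime R4: 0.235 × 0.165 = 0.038775
  Regime R5: 0.535 × 0.02 = 0.0107
Normalizing constant = 0.055385.
The ratio is 0.001125 / 0.00391 (the normalizer cancels) = 0.288.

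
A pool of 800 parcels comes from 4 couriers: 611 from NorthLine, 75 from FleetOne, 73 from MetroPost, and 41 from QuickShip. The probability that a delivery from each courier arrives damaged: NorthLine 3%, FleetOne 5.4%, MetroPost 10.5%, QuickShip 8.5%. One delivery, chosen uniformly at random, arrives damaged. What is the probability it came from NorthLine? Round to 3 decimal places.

0.547

Compute prior × likelihood for every hypothesis:
  NorthLine: 0.76375 × 0.03 = 0.0229125
  FleetOne: 0.09375 × 0.054 = 0.0050625
  MetroPost: 0.09125 × 0.105 = 0.00958125
  QuickShip: 0.05125 × 0.085 = 0.00435625
Normalizing constant = 0.0419125.
P(NorthLine | evidence) = 0.0229125 / 0.0419125 ≈ 0.547.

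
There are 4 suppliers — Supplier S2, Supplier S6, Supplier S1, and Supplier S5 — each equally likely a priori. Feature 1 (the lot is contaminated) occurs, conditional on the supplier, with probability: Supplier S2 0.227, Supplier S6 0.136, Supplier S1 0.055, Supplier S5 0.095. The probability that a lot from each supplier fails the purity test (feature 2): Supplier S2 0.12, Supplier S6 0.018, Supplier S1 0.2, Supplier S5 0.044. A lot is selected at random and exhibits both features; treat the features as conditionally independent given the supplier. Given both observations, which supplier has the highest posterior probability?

Supplier S2

Since the prior is uniform, the posterior is proportional to the likelihood:
  Supplier S2: 0.227 × 0.12 = 0.02724
  Supplier S6: 0.136 × 0.018 = 0.002448
  Supplier S1: 0.055 × 0.2 = 0.011
  Supplier S5: 0.095 × 0.044 = 0.00418
Sum = 0.044868.
Largest term belongs to Supplier S2, so Supplier S2 is most probable.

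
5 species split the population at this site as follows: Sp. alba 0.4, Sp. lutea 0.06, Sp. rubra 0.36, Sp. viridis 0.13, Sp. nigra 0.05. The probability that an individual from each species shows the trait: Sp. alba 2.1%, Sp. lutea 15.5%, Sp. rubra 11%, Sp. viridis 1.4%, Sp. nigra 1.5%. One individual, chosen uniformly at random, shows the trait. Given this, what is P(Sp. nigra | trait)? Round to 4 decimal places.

0.0125

By Bayes' rule, posterior ∝ prior × likelihood:
  Sp. alba: 0.4 × 0.021 = 0.0084
  Sp. lutea: 0.06 × 0.155 = 0.0093
  Sp. rubra: 0.36 × 0.11 = 0.0396
  Sp. viridis: 0.13 × 0.014 = 0.00182
  Sp. nigra: 0.05 × 0.015 = 0.00075
Sum = 0.05987.
P(Sp. nigra | evidence) = 0.00075 / 0.05987 ≈ 0.0125.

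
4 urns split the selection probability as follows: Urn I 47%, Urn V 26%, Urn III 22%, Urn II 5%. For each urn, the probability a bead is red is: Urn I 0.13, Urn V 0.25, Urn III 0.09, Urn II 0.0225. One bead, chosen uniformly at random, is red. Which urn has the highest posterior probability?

Urn V

Compute prior × likelihood for every hypothesis:
  Urn I: 0.47 × 0.13 = 0.0611
  Urn V: 0.26 × 0.25 = 0.065
  Urn III: 0.22 × 0.09 = 0.0198
  Urn II: 0.05 × 0.0225 = 0.001125
Sum = 0.147025.
Largest term belongs to Urn V, so Urn V is most probable.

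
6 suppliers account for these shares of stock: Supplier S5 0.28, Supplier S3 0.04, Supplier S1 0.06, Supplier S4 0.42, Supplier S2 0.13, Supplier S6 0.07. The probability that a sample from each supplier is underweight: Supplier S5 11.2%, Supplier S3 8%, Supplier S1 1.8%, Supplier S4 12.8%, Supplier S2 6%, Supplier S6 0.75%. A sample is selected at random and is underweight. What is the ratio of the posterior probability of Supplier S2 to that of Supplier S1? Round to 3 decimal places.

Prior × likelihood for each hypothesis:
  Supplier S5: 0.28 × 0.112 = 0.03136
  Supplier S3: 0.04 × 0.08 = 0.0032
  Supplier S1: 0.06 × 0.018 = 0.00108
  Supplier S4: 0.42 × 0.128 = 0.05376
  Supplier S2: 0.13 × 0.06 = 0.0078
  Supplier S6: 0.07 × 0.0075 = 0.000525
Total = 0.097725.
The ratio is 0.0078 / 0.00108 (the normalizer cancels) = 7.222.

7.222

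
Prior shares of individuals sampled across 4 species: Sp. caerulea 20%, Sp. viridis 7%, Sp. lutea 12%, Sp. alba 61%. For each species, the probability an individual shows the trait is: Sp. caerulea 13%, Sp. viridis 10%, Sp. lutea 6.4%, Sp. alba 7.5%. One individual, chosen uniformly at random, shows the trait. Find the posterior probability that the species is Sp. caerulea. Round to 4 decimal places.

0.3008

Unnormalized posteriors (prior × likelihood):
  Sp. caerulea: 0.2 × 0.13 = 0.026
  Sp. viridis: 0.07 × 0.1 = 0.007
  Sp. lutea: 0.12 × 0.064 = 0.00768
  Sp. alba: 0.61 × 0.075 = 0.04575
Sum = 0.08643.
P(Sp. caerulea | evidence) = 0.026 / 0.08643 ≈ 0.3008.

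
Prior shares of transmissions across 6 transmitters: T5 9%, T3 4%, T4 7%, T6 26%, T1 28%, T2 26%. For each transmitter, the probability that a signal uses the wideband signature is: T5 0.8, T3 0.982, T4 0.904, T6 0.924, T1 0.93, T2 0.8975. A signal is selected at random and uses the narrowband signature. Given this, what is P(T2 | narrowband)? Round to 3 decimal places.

0.291

Taking complements, P(narrowband | each) = T5 0.2, T3 0.018, T4 0.096, T6 0.076, T1 0.07, T2 0.1025.
Prior × likelihood for each hypothesis:
  T5: 0.09 × 0.2 = 0.018
  T3: 0.04 × 0.018 = 0.00072
  T4: 0.07 × 0.096 = 0.00672
  T6: 0.26 × 0.076 = 0.01976
  T1: 0.28 × 0.07 = 0.0196
  T2: 0.26 × 0.1025 = 0.02665
Sum = 0.09145.
P(T2 | evidence) = 0.02665 / 0.09145 ≈ 0.291.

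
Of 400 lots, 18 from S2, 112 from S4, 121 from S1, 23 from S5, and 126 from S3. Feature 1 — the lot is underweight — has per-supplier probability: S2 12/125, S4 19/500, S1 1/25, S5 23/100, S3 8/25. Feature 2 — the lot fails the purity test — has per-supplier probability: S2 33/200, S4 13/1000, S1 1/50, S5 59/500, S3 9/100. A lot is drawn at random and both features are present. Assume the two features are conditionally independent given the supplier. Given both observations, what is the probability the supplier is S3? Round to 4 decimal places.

Compute prior × likelihood for every hypothesis:
  S2: 0.045 × 0.096 × 0.165 = 0.0007128
  S4: 0.28 × 0.038 × 0.013 = 0.00013832
  S1: 0.3025 × 0.04 × 0.02 = 0.000242
  S5: 0.0575 × 0.23 × 0.118 = 0.00156055
  S3: 0.315 × 0.32 × 0.09 = 0.009072
Sum = 0.01172567.
P(S3 | evidence) = 0.009072 / 0.01172567 ≈ 0.7737.

0.7737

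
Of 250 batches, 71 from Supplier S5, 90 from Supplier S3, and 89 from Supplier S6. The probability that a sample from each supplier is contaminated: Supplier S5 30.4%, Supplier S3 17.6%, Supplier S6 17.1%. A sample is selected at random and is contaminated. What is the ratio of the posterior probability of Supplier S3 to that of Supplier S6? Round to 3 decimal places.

1.041

Unnormalized posteriors (prior × likelihood):
  Supplier S5: 0.284 × 0.304 = 0.086336
  Supplier S3: 0.36 × 0.176 = 0.06336
  Supplier S6: 0.356 × 0.171 = 0.060876
Sum = 0.210572.
The ratio is 0.06336 / 0.060876 (the normalizer cancels) = 1.041.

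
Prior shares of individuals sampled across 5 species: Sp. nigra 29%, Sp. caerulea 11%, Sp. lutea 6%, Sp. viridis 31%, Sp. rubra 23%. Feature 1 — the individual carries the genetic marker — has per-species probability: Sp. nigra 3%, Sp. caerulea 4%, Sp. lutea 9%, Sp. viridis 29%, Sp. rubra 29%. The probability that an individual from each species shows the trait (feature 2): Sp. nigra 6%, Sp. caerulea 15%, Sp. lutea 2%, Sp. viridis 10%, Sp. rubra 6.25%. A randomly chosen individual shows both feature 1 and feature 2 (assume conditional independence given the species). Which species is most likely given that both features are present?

Unnormalized posteriors (prior × likelihood):
  Sp. nigra: 0.29 × 0.03 × 0.06 = 0.000522
  Sp. caerulea: 0.11 × 0.04 × 0.15 = 0.00066
  Sp. lutea: 0.06 × 0.09 × 0.02 = 0.000108
  Sp. viridis: 0.31 × 0.29 × 0.1 = 0.00899
  Sp. rubra: 0.23 × 0.29 × 0.0625 = 0.00416875
Normalizing constant = 0.01444875.
Largest term belongs to Sp. viridis, so Sp. viridis is most probable.

Sp. viridis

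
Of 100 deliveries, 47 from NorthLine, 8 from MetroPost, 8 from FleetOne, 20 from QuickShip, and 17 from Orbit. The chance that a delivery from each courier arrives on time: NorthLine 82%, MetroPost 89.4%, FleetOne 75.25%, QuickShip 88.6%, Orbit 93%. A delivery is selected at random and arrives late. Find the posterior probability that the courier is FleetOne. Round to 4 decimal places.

Taking complements, P(late | each) = NorthLine 0.18, MetroPost 0.106, FleetOne 0.2475, QuickShip 0.114, Orbit 0.07.
Compute prior × likelihood for every hypothesis:
  NorthLine: 0.47 × 0.18 = 0.0846
  MetroPost: 0.08 × 0.106 = 0.00848
  FleetOne: 0.08 × 0.2475 = 0.0198
  QuickShip: 0.2 × 0.114 = 0.0228
  Orbit: 0.17 × 0.07 = 0.0119
Normalizing constant = 0.14758.
P(FleetOne | evidence) = 0.0198 / 0.14758 ≈ 0.1342.

0.1342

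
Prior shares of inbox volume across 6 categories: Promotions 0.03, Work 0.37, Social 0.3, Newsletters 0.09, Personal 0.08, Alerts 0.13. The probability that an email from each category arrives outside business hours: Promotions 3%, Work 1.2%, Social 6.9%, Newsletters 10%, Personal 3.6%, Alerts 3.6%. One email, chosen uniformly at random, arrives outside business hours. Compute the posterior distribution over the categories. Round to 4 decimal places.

Promotions 0.0211, Work 0.1042, Social 0.4859, Newsletters 0.2113, Personal 0.0676, Alerts 0.1099

Prior × likelihood for each hypothesis:
  Promotions: 0.03 × 0.03 = 0.0009
  Work: 0.37 × 0.012 = 0.00444
  Social: 0.3 × 0.069 = 0.0207
  Newsletters: 0.09 × 0.1 = 0.009
  Personal: 0.08 × 0.036 = 0.00288
  Alerts: 0.13 × 0.036 = 0.00468
Sum = 0.0426.
P(Promotions | off-hours) = 0.0009/0.0426 ≈ 0.0211
P(Work | off-hours) = 0.00444/0.0426 ≈ 0.1042
P(Social | off-hours) = 0.0207/0.0426 ≈ 0.4859
P(Newsletters | off-hours) = 0.009/0.0426 ≈ 0.2113
P(Personal | off-hours) = 0.00288/0.0426 ≈ 0.0676
P(Alerts | off-hours) = 0.00468/0.0426 ≈ 0.1099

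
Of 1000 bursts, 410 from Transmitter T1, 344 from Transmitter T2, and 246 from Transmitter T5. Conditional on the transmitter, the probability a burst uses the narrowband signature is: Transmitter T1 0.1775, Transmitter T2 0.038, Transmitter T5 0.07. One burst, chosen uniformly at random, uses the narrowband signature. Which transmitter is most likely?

Unnormalized posteriors (prior × likelihood):
  Transmitter T1: 0.41 × 0.1775 = 0.072775
  Transmitter T2: 0.344 × 0.038 = 0.013072
  Transmitter T5: 0.246 × 0.07 = 0.01722
Sum = 0.103067.
Largest term belongs to Transmitter T1, so Transmitter T1 is most probable.

Transmitter T1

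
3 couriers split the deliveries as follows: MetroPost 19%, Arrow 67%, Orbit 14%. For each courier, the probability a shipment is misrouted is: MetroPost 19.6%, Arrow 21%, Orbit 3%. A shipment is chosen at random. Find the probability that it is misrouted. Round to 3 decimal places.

0.182

Prior × likelihood for each hypothesis:
  MetroPost: 0.19 × 0.196 = 0.03724
  Arrow: 0.67 × 0.21 = 0.1407
  Orbit: 0.14 × 0.03 = 0.0042
P(misrouted) = 0.03724 + 0.1407 + 0.0042 = 0.18214 → 0.182.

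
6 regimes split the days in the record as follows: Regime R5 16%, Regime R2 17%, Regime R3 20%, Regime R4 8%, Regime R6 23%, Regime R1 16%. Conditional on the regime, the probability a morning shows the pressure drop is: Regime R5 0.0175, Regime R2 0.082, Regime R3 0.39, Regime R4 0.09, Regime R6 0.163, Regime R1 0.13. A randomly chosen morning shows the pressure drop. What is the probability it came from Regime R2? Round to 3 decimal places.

0.087

By Bayes' rule, posterior ∝ prior × likelihood:
  Regime R5: 0.16 × 0.0175 = 0.0028
  Regime R2: 0.17 × 0.082 = 0.01394
  Regime R3: 0.2 × 0.39 = 0.078
  Regime R4: 0.08 × 0.09 = 0.0072
  Regime R6: 0.23 × 0.163 = 0.03749
  Regime R1: 0.16 × 0.13 = 0.0208
Sum = 0.16023.
P(Regime R2 | evidence) = 0.01394 / 0.16023 ≈ 0.087.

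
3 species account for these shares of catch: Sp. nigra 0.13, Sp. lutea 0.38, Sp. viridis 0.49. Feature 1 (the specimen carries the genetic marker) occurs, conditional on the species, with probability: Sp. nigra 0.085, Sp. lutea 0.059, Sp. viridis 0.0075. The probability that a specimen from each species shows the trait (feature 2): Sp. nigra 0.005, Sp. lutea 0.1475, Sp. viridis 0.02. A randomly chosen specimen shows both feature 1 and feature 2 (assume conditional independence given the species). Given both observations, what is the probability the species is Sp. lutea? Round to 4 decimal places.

0.9625

Compute prior × likelihood for every hypothesis:
  Sp. nigra: 0.13 × 0.085 × 0.005 = 0.00005525
  Sp. lutea: 0.38 × 0.059 × 0.1475 = 0.00330695
  Sp. viridis: 0.49 × 0.0075 × 0.02 = 0.0000735
Normalizing constant = 0.0034357.
P(Sp. lutea | evidence) = 0.00330695 / 0.0034357 ≈ 0.9625.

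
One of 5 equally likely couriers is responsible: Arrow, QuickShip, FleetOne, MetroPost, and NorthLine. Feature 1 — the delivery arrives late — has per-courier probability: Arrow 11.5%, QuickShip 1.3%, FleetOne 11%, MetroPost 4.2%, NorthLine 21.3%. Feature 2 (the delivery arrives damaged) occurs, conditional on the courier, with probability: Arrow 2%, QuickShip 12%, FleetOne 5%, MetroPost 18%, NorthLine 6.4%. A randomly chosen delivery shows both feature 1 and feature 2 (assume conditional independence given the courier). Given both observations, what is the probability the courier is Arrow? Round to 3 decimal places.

0.075

Since the prior is uniform, the posterior is proportional to the likelihood:
  Arrow: 0.115 × 0.02 = 0.0023
  QuickShip: 0.013 × 0.12 = 0.00156
  FleetOne: 0.11 × 0.05 = 0.0055
  MetroPost: 0.042 × 0.18 = 0.00756
  NorthLine: 0.213 × 0.064 = 0.013632
Sum = 0.030552.
P(Arrow | evidence) = 0.0023 / 0.030552 ≈ 0.075.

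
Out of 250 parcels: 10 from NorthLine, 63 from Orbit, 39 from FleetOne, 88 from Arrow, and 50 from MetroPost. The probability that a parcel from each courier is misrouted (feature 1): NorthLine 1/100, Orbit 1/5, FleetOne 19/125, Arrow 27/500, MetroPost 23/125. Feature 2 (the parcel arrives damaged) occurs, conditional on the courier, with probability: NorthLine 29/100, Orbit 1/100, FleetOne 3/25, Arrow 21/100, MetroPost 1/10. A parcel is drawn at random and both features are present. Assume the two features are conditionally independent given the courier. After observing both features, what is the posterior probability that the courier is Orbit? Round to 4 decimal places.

Unnormalized posteriors (prior × likelihood):
  NorthLine: 0.04 × 0.01 × 0.29 = 0.000116
  Orbit: 0.252 × 0.2 × 0.01 = 0.000504
  FleetOne: 0.156 × 0.152 × 0.12 = 0.00284544
  Arrow: 0.352 × 0.054 × 0.21 = 0.00399168
  MetroPost: 0.2 × 0.184 × 0.1 = 0.00368
Sum = 0.01113712.
P(Orbit | evidence) = 0.000504 / 0.01113712 ≈ 0.0453.

0.0453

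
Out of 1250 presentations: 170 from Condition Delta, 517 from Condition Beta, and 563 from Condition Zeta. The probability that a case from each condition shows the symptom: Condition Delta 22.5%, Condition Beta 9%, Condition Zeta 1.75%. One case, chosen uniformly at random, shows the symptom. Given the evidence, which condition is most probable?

Unnormalized posteriors (prior × likelihood):
  Condition Delta: 0.136 × 0.225 = 0.0306
  Condition Beta: 0.4136 × 0.09 = 0.037224
  Condition Zeta: 0.4504 × 0.0175 = 0.007882
Normalizing constant = 0.075706.
Largest term belongs to Condition Beta, so Condition Beta is most probable.

Condition Beta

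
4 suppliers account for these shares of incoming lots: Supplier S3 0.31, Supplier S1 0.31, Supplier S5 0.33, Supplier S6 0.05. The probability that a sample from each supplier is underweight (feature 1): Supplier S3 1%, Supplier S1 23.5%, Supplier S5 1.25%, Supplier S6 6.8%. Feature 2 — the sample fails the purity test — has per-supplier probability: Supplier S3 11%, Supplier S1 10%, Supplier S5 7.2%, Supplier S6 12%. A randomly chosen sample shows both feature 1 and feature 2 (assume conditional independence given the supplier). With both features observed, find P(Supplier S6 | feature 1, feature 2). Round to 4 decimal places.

Unnormalized posteriors (prior × likelihood):
  Supplier S3: 0.31 × 0.01 × 0.11 = 0.000341
  Supplier S1: 0.31 × 0.235 × 0.1 = 0.007285
  Supplier S5: 0.33 × 0.0125 × 0.072 = 0.000297
  Supplier S6: 0.05 × 0.068 × 0.12 = 0.000408
Sum = 0.008331.
P(Supplier S6 | evidence) = 0.000408 / 0.008331 ≈ 0.0490.

0.0490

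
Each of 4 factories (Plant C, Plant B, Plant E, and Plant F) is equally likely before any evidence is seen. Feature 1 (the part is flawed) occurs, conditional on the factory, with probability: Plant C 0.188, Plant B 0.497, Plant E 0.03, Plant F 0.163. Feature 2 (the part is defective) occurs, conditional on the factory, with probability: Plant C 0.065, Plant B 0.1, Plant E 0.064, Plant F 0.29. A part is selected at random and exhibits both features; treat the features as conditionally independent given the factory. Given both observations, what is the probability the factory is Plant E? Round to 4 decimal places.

0.0173

With a uniform prior (1/4 each), posterior ∝ likelihood:
  Plant C: 0.188 × 0.065 = 0.01222
  Plant B: 0.497 × 0.1 = 0.0497
  Plant E: 0.03 × 0.064 = 0.00192
  Plant F: 0.163 × 0.29 = 0.04727
Normalizing constant = 0.11111.
P(Plant E | evidence) = 0.00192 / 0.11111 ≈ 0.0173.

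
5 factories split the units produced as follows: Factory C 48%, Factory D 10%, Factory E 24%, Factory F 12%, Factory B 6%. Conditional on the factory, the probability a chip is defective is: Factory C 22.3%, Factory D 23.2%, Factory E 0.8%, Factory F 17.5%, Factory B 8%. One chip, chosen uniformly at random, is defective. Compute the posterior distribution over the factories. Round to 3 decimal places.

Factory C 0.678, Factory D 0.147, Factory E 0.012, Factory F 0.133, Factory B 0.030

By Bayes' rule, posterior ∝ prior × likelihood:
  Factory C: 0.48 × 0.223 = 0.10704
  Factory D: 0.1 × 0.232 = 0.0232
  Factory E: 0.24 × 0.008 = 0.00192
  Factory F: 0.12 × 0.175 = 0.021
  Factory B: 0.06 × 0.08 = 0.0048
Total = 0.15796.
P(Factory C | defective) = 0.10704/0.15796 ≈ 0.678
P(Factory D | defective) = 0.0232/0.15796 ≈ 0.147
P(Factory E | defective) = 0.00192/0.15796 ≈ 0.012
P(Factory F | defective) = 0.021/0.15796 ≈ 0.133
P(Factory B | defective) = 0.0048/0.15796 ≈ 0.030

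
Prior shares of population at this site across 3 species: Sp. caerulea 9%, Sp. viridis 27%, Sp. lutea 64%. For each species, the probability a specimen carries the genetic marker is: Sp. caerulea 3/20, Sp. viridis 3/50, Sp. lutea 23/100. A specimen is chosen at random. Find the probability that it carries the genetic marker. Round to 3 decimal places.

By Bayes' rule, posterior ∝ prior × likelihood:
  Sp. caerulea: 0.09 × 0.15 = 0.0135
  Sp. viridis: 0.27 × 0.06 = 0.0162
  Sp. lutea: 0.64 × 0.23 = 0.1472
P(marker) = 0.0135 + 0.0162 + 0.1472 = 0.1769 → 0.177.

0.177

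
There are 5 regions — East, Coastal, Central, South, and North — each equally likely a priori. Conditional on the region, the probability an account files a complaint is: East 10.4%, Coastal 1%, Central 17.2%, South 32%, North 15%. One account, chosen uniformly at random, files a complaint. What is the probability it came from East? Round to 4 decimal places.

Since the prior is uniform, the posterior is proportional to the likelihood:
  East: 0.104
  Coastal: 0.01
  Central: 0.172
  South: 0.32
  North: 0.15
Sum = 0.756.
P(East | evidence) = 0.104 / 0.756 ≈ 0.1376.

0.1376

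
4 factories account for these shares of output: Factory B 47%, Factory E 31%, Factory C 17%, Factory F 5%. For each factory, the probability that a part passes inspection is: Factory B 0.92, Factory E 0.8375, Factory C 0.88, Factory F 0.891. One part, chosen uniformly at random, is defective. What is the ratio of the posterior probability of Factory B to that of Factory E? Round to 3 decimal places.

0.746

Taking complements, P(defective | each) = Factory B 0.08, Factory E 0.1625, Factory C 0.12, Factory F 0.109.
Compute prior × likelihood for every hypothesis:
  Factory B: 0.47 × 0.08 = 0.0376
  Factory E: 0.31 × 0.1625 = 0.050375
  Factory C: 0.17 × 0.12 = 0.0204
  Factory F: 0.05 × 0.109 = 0.00545
Sum = 0.113825.
The ratio is 0.0376 / 0.050375 (the normalizer cancels) = 0.746.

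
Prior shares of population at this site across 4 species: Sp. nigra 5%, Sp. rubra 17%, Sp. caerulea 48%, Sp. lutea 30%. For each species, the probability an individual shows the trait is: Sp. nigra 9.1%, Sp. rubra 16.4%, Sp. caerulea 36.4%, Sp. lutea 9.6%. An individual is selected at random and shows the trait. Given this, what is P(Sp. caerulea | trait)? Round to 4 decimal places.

Compute prior × likelihood for every hypothesis:
  Sp. nigra: 0.05 × 0.091 = 0.00455
  Sp. rubra: 0.17 × 0.164 = 0.02788
  Sp. caerulea: 0.48 × 0.364 = 0.17472
  Sp. lutea: 0.3 × 0.096 = 0.0288
Normalizing constant = 0.23595.
P(Sp. caerulea | evidence) = 0.17472 / 0.23595 ≈ 0.7405.

0.7405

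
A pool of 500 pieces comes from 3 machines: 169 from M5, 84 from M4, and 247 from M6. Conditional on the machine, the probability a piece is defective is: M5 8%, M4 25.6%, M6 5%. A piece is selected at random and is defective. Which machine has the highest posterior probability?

Prior × likelihood for each hypothesis:
  M5: 0.338 × 0.08 = 0.02704
  M4: 0.168 × 0.256 = 0.043008
  M6: 0.494 × 0.05 = 0.0247
Total = 0.094748.
Largest term belongs to M4, so M4 is most probable.

M4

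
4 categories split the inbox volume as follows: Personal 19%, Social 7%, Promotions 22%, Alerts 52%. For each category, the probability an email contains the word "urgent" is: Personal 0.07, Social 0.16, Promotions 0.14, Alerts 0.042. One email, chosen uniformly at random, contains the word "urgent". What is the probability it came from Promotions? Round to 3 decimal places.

Prior × likelihood for each hypothesis:
  Personal: 0.19 × 0.07 = 0.0133
  Social: 0.07 × 0.16 = 0.0112
  Promotions: 0.22 × 0.14 = 0.0308
  Alerts: 0.52 × 0.042 = 0.02184
Total = 0.07714.
P(Promotions | evidence) = 0.0308 / 0.07714 ≈ 0.399.

0.399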